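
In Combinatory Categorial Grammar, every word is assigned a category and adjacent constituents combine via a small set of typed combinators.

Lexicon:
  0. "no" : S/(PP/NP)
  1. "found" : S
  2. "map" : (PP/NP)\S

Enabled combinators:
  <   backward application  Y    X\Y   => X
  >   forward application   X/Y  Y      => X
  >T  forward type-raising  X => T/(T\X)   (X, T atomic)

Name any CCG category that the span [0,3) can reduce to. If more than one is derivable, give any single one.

S

[0,3] S   >
  [0,1] "no" : S/(PP/NP)
  [1,3] PP/NP   <
    [1,2] "found" : S
    [2,3] "map" : (PP/NP)\S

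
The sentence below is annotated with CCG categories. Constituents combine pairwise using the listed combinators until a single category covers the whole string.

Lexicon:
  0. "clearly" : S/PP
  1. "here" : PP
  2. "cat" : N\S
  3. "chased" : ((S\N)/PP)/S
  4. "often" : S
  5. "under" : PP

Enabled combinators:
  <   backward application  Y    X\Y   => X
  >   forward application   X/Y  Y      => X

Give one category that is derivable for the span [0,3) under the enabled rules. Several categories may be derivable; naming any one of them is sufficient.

N

[0,6] S   <
  [0,3] N   <
    [0,2] S   >
      [0,1] "clearly" : S/PP
      [1,2] "here" : PP
    [2,3] "cat" : N\S
  [3,6] S\N   >
    [3,5] (S\N)/PP   >
      [3,4] "chased" : ((S\N)/PP)/S
      [4,5] "often" : S
    [5,6] "under" : PP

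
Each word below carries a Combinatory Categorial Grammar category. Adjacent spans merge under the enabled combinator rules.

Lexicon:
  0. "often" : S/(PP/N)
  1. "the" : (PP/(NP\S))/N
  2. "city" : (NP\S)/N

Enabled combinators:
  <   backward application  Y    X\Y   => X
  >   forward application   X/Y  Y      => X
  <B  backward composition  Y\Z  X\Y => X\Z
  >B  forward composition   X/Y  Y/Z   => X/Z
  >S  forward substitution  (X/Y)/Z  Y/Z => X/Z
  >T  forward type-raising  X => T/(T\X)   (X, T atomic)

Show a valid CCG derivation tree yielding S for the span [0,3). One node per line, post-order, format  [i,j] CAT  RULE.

[0,3] S   >
  [0,1] "often" : S/(PP/N)
  [1,3] PP/N   >S
    [1,2] "the" : (PP/(NP\S))/N
    [2,3] "city" : (NP\S)/N

[0,1] S/(PP/N)  lex  "often"
[1,2] (PP/(NP\S))/N  lex  "the"
[2,3] (NP\S)/N  lex  "city"
[1,3] PP/N  >S  k=2
[0,3] S  >  k=1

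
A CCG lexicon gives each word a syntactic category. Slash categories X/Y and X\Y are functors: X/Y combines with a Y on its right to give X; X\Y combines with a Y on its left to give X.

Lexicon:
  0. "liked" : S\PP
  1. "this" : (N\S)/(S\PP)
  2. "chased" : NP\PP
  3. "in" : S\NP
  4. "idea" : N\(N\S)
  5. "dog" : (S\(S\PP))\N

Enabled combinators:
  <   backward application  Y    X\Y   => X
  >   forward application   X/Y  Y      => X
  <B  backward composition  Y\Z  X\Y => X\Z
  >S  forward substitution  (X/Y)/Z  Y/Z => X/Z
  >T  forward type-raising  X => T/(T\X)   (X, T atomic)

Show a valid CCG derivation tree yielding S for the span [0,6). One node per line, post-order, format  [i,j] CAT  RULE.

[0,6] S   <
  [0,1] "liked" : S\PP
  [1,6] S\(S\PP)   <
    [1,5] N   <
      [1,4] N\S   >
        [1,2] "this" : (N\S)/(S\PP)
        [2,4] S\PP   <B
          [2,3] "chased" : NP\PP
          [3,4] "in" : S\NP
      [4,5] "idea" : N\(N\S)
    [5,6] "dog" : (S\(S\PP))\N

[0,1] S\PP  lex  "liked"
[1,2] (N\S)/(S\PP)  lex  "this"
[2,3] NP\PP  lex  "chased"
[3,4] S\NP  lex  "in"
[2,4] S\PP  <B  k=3
[1,4] N\S  >  k=2
[4,5] N\(N\S)  lex  "idea"
[1,5] N  <  k=4
[5,6] (S\(S\PP))\N  lex  "dog"
[1,6] S\(S\PP)  <  k=5
[0,6] S  <  k=1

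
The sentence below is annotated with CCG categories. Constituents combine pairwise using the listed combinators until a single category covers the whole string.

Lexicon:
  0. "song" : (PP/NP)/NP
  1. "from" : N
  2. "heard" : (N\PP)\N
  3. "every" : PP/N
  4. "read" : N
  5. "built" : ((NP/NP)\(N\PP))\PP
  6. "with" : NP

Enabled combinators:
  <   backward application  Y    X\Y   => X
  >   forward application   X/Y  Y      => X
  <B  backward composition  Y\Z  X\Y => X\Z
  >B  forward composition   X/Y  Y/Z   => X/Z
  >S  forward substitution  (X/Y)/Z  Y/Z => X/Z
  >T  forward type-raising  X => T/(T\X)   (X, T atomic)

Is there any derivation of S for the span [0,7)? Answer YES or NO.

(PP/NP)/NP N (N\PP)\N PP/N N ((NP/NP)\(N\PP))\PP NP
CKY chart[0,7] = {(PP/NP)/(NP\NP), N/(N\PP), NP/(NP\PP), PP, PP/(NP\NP), PP/(PP\PP), PP/NP, S/(S\PP)}; S ∉ chart

NO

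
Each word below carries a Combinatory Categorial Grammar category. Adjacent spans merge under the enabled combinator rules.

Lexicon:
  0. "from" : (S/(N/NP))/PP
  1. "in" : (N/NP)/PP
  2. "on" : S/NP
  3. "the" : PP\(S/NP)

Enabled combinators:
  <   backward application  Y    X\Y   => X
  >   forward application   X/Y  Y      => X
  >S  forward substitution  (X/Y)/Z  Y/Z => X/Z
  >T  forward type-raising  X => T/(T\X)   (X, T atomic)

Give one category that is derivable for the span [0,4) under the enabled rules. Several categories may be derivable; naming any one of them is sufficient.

S

[0,4] S   >
  [0,2] S/PP   >S
    [0,1] "from" : (S/(N/NP))/PP
    [1,2] "in" : (N/NP)/PP
  [2,4] PP   <
    [2,3] "on" : S/NP
    [3,4] "the" : PP\(S/NP)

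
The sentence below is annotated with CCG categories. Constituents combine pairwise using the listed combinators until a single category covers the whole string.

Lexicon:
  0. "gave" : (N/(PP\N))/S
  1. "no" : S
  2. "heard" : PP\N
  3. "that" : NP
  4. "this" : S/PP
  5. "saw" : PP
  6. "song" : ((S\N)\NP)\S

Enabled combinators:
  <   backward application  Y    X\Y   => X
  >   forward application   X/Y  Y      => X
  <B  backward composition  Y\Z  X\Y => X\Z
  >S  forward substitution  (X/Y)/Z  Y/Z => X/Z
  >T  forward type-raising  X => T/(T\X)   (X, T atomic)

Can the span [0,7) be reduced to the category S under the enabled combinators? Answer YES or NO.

YES

[0,7] S   <
  [0,3] N   >
    [0,2] N/(PP\N)   >
      [0,1] "gave" : (N/(PP\N))/S
      [1,2] "no" : S
    [2,3] "heard" : PP\N
  [3,7] S\N   <
    [3,4] "that" : NP
    [4,7] (S\N)\NP   <
      [4,6] S   >
        [4,5] "this" : S/PP
        [5,6] "saw" : PP
      [6,7] "song" : ((S\N)\NP)\S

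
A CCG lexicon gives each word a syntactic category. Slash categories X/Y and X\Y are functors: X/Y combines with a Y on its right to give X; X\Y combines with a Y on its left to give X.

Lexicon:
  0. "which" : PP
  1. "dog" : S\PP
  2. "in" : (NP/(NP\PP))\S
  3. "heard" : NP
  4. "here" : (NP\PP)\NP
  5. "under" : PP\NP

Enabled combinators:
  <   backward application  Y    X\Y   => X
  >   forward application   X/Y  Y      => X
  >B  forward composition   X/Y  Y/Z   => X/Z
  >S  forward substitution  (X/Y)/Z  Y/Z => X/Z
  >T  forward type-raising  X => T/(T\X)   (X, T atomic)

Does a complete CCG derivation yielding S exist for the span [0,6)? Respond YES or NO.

NO

PP S\PP (NP/(NP\PP))\S NP (NP\PP)\NP PP\NP
CKY chart[0,6] = {N/(N\PP), NP/(NP\PP), PP, PP/(PP\PP), S/(S\PP)}; S ∉ chart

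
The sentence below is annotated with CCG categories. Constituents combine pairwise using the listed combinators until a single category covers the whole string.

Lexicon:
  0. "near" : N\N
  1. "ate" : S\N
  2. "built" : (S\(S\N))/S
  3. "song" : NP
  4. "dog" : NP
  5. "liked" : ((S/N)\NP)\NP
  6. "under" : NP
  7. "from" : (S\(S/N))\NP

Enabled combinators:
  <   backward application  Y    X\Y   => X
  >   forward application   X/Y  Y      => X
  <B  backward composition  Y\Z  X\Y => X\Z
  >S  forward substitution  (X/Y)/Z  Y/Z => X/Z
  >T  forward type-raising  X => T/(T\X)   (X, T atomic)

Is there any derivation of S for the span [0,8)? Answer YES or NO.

[0,8] S   <
  [0,2] S\N   <B
    [0,1] "near" : N\N
    [1,2] "ate" : S\N
  [2,8] S\(S\N)   >
    [2,3] "built" : (S\(S\N))/S
    [3,8] S   <
      [3,6] S/N   <
        [3,4] "song" : NP
        [4,6] (S/N)\NP   <
          [4,5] "dog" : NP
          [5,6] "liked" : ((S/N)\NP)\NP
      [6,8] S\(S/N)   <
        [6,7] "under" : NP
        [7,8] "from" : (S\(S/N))\NP

YES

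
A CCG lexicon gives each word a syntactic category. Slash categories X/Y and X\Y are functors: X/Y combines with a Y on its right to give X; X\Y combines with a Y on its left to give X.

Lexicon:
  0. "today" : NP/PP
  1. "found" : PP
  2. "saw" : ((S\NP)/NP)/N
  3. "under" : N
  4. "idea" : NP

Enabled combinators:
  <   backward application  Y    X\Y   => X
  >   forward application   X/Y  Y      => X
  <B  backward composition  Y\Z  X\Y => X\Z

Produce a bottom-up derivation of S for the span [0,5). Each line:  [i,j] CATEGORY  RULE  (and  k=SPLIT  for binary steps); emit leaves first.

[0,1] NP/PP  lex  "today"
[1,2] PP  lex  "found"
[0,2] NP  >  k=1
[2,3] ((S\NP)/NP)/N  lex  "saw"
[3,4] N  lex  "under"
[2,4] (S\NP)/NP  >  k=3
[4,5] NP  lex  "idea"
[2,5] S\NP  >  k=4
[0,5] S  <  k=2

[0,5] S   <
  [0,2] NP   >
    [0,1] "today" : NP/PP
    [1,2] "found" : PP
  [2,5] S\NP   >
    [2,4] (S\NP)/NP   >
      [2,3] "saw" : ((S\NP)/NP)/N
      [3,4] "under" : N
    [4,5] "idea" : NP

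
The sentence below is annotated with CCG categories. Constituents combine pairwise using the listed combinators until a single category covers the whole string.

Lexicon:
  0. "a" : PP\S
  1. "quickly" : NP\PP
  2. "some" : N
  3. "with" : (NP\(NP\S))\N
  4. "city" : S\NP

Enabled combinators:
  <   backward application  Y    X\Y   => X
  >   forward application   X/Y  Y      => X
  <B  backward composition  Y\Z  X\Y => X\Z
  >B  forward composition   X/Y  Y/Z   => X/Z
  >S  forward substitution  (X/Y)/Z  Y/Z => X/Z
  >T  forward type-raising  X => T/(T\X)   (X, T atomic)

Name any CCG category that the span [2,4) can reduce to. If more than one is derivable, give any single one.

NP\(NP\S)

[0,5] S   <
  [0,4] NP   <
    [0,2] NP\S   <B
      [0,1] "a" : PP\S
      [1,2] "quickly" : NP\PP
    [2,4] NP\(NP\S)   <
      [2,3] "some" : N
      [3,4] "with" : (NP\(NP\S))\N
  [4,5] "city" : S\NP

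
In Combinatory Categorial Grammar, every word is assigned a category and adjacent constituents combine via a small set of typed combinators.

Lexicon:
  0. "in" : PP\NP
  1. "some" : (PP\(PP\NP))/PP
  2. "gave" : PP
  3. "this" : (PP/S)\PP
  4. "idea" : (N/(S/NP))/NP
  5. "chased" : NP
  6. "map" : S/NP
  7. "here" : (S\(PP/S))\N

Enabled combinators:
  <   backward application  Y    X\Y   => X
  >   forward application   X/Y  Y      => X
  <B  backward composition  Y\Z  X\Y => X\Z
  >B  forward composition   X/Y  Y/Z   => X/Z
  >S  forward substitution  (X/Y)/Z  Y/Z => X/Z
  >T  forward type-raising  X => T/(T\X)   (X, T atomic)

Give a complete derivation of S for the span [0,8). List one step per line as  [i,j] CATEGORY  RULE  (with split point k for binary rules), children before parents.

[0,1] PP\NP  lex  "in"
[1,2] (PP\(PP\NP))/PP  lex  "some"
[2,3] PP  lex  "gave"
[1,3] PP\(PP\NP)  >  k=2
[0,3] PP  <  k=1
[3,4] (PP/S)\PP  lex  "this"
[0,4] PP/S  <  k=3
[4,5] (N/(S/NP))/NP  lex  "idea"
[5,6] NP  lex  "chased"
[4,6] N/(S/NP)  >  k=5
[6,7] S/NP  lex  "map"
[4,7] N  >  k=6
[7,8] (S\(PP/S))\N  lex  "here"
[4,8] S\(PP/S)  <  k=7
[0,8] S  <  k=4

[0,8] S   <
  [0,4] PP/S   <
    [0,3] PP   <
      [0,1] "in" : PP\NP
      [1,3] PP\(PP\NP)   >
        [1,2] "some" : (PP\(PP\NP))/PP
        [2,3] "gave" : PP
    [3,4] "this" : (PP/S)\PP
  [4,8] S\(PP/S)   <
    [4,7] N   >
      [4,6] N/(S/NP)   >
        [4,5] "idea" : (N/(S/NP))/NP
        [5,6] "chased" : NP
      [6,7] "map" : S/NP
    [7,8] "here" : (S\(PP/S))\N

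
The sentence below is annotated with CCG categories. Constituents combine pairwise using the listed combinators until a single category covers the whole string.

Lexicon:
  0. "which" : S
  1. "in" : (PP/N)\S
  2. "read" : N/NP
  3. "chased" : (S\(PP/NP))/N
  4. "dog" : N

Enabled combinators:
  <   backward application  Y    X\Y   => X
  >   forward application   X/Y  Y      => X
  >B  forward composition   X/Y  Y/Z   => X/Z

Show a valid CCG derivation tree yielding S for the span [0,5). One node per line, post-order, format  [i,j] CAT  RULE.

[0,1] S  lex  "which"
[1,2] (PP/N)\S  lex  "in"
[0,2] PP/N  <  k=1
[2,3] N/NP  lex  "read"
[0,3] PP/NP  >B  k=2
[3,4] (S\(PP/NP))/N  lex  "chased"
[4,5] N  lex  "dog"
[3,5] S\(PP/NP)  >  k=4
[0,5] S  <  k=3

[0,5] S   <
  [0,3] PP/NP   >B
    [0,2] PP/N   <
      [0,1] "which" : S
      [1,2] "in" : (PP/N)\S
    [2,3] "read" : N/NP
  [3,5] S\(PP/NP)   >
    [3,4] "chased" : (S\(PP/NP))/N
    [4,5] "dog" : N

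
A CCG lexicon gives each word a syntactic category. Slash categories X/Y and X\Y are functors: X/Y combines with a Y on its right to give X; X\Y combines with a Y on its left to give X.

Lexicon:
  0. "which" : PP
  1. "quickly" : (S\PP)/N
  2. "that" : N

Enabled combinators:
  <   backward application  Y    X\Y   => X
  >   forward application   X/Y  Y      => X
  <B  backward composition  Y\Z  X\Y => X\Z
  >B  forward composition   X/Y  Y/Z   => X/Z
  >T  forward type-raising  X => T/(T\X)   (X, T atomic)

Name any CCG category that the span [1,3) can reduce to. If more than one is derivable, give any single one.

S\PP

[0,3] S   >
  [0,1] S/(S\PP)   >T
    [0,1] "which" : PP
  [1,3] S\PP   >
    [1,2] "quickly" : (S\PP)/N
    [2,3] "that" : N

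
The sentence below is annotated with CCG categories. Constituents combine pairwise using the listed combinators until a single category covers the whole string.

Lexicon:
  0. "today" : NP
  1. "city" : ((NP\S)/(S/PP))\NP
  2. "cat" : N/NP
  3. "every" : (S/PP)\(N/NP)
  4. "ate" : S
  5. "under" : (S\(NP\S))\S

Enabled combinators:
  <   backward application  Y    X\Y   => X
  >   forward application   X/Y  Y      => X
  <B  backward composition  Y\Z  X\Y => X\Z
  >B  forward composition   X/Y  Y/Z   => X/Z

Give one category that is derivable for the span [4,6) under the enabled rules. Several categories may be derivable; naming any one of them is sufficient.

[0,6] S   <
  [0,4] NP\S   >
    [0,2] (NP\S)/(S/PP)   <
      [0,1] "today" : NP
      [1,2] "city" : ((NP\S)/(S/PP))\NP
    [2,4] S/PP   <
      [2,3] "cat" : N/NP
      [3,4] "every" : (S/PP)\(N/NP)
  [4,6] S\(NP\S)   <
    [4,5] "ate" : S
    [5,6] "under" : (S\(NP\S))\S

S\(NP\S)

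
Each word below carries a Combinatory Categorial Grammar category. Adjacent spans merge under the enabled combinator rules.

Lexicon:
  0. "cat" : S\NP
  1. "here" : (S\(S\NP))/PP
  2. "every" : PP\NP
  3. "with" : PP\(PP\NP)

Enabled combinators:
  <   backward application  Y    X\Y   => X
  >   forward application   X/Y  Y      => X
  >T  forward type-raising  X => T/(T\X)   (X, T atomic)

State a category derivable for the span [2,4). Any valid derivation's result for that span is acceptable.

PP

[0,4] S   <
  [0,1] "cat" : S\NP
  [1,4] S\(S\NP)   >
    [1,2] "here" : (S\(S\NP))/PP
    [2,4] PP   <
      [2,3] "every" : PP\NP
      [3,4] "with" : PP\(PP\NP)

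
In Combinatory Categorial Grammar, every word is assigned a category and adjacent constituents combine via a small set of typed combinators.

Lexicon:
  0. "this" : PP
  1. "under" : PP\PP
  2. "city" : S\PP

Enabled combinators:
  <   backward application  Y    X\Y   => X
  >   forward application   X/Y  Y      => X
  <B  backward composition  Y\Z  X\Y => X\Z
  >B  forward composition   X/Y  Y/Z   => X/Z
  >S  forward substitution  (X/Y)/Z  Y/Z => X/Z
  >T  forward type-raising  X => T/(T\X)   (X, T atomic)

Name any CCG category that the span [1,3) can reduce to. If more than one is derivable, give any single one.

[0,3] S   >
  [0,1] S/(S\PP)   >T
    [0,1] "this" : PP
  [1,3] S\PP   <B
    [1,2] "under" : PP\PP
    [2,3] "city" : S\PP

S\PP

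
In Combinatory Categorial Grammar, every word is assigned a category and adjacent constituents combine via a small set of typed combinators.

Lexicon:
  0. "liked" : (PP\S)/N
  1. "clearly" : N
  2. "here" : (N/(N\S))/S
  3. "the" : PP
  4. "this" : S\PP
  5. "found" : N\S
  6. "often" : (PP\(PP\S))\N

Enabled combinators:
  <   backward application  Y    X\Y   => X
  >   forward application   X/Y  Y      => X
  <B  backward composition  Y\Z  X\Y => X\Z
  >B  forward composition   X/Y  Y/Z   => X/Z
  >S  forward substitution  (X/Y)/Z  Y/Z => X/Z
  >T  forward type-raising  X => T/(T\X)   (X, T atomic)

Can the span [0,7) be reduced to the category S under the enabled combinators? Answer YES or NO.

(PP\S)/N N (N/(N\S))/S PP S\PP N\S (PP\(PP\S))\N
CKY chart[0,7] = {N/(N\PP), NP/(NP\PP), PP, PP/(PP\PP), S/(S\PP)}; S ∉ chart

NO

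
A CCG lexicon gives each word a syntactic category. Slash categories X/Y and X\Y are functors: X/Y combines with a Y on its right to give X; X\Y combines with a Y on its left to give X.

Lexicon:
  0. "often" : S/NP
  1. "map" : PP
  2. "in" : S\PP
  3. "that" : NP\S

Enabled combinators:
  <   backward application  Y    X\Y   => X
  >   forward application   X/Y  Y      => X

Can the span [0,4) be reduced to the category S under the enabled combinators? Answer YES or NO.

YES

[0,4] S   >
  [0,1] "often" : S/NP
  [1,4] NP   <
    [1,3] S   <
      [1,2] "map" : PP
      [2,3] "in" : S\PP
    [3,4] "that" : NP\S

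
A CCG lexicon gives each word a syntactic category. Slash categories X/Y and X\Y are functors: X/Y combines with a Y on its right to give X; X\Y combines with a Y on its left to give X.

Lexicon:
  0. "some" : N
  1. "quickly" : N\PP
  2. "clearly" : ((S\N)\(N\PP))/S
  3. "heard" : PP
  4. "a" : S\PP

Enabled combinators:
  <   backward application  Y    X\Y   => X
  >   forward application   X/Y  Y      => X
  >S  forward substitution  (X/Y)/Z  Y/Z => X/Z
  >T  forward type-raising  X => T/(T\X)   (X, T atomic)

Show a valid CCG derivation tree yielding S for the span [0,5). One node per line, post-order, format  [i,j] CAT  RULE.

[0,1] N  lex  "some"
[1,2] N\PP  lex  "quickly"
[2,3] ((S\N)\(N\PP))/S  lex  "clearly"
[3,4] PP  lex  "heard"
[3,4] S/(S\PP)  >T
[4,5] S\PP  lex  "a"
[3,5] S  >  k=4
[2,5] (S\N)\(N\PP)  >  k=3
[1,5] S\N  <  k=2
[0,5] S  <  k=1

[0,5] S   <
  [0,1] "some" : N
  [1,5] S\N   <
    [1,2] "quickly" : N\PP
    [2,5] (S\N)\(N\PP)   >
      [2,3] "clearly" : ((S\N)\(N\PP))/S
      [3,5] S   >
        [3,4] S/(S\PP)   >T
          [3,4] "heard" : PP
        [4,5] "a" : S\PP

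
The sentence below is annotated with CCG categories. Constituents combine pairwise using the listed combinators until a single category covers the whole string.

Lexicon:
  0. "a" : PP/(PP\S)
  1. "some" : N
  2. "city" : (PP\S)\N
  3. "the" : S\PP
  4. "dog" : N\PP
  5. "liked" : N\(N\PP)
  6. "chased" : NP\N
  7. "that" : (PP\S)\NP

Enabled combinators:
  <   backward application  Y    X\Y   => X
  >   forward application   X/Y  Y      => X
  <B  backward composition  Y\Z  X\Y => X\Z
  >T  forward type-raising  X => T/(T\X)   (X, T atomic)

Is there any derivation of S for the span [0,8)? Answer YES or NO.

NO

PP/(PP\S) N (PP\S)\N S\PP N\PP N\(N\PP) NP\N (PP\S)\NP
CKY chart[0,8] = {N/(N\PP), NP/(NP\PP), PP, PP/(PP\PP), S/(S\PP)}; S ∉ chart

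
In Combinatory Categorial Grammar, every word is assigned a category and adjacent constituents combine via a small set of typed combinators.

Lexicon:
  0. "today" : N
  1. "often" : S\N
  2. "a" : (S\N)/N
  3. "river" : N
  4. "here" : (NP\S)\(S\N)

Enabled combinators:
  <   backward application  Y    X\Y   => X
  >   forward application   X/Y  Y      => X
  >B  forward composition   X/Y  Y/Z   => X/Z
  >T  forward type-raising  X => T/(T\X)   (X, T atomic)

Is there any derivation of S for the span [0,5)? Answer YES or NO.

N S\N (S\N)/N N (NP\S)\(S\N)
CKY chart[0,5] = {N/(N\NP), NP, NP/(NP\NP), PP/(PP\NP), S/(S\NP)}; S ∉ chart

NO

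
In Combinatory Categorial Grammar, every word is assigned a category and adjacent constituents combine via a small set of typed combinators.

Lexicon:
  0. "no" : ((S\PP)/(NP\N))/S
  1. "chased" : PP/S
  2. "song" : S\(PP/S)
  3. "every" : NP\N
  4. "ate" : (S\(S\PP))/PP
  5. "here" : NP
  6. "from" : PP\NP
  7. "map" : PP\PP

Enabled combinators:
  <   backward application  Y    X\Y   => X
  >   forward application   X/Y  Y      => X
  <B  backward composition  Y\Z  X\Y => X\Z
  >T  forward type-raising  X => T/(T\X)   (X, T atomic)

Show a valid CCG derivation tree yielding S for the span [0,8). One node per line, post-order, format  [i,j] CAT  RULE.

[0,8] S   <
  [0,4] S\PP   >
    [0,3] (S\PP)/(NP\N)   >
      [0,1] "no" : ((S\PP)/(NP\N))/S
      [1,3] S   <
        [1,2] "chased" : PP/S
        [2,3] "song" : S\(PP/S)
    [3,4] "every" : NP\N
  [4,8] S\(S\PP)   >
    [4,5] "ate" : (S\(S\PP))/PP
    [5,8] PP   >
      [5,6] PP/(PP\NP)   >T
        [5,6] "here" : NP
      [6,8] PP\NP   <B
        [6,7] "from" : PP\NP
        [7,8] "map" : PP\PP

[0,1] ((S\PP)/(NP\N))/S  lex  "no"
[1,2] PP/S  lex  "chased"
[2,3] S\(PP/S)  lex  "song"
[1,3] S  <  k=2
[0,3] (S\PP)/(NP\N)  >  k=1
[3,4] NP\N  lex  "every"
[0,4] S\PP  >  k=3
[4,5] (S\(S\PP))/PP  lex  "ate"
[5,6] NP  lex  "here"
[5,6] PP/(PP\NP)  >T
[6,7] PP\NP  lex  "from"
[7,8] PP\PP  lex  "map"
[6,8] PP\NP  <B  k=7
[5,8] PP  >  k=6
[4,8] S\(S\PP)  >  k=5
[0,8] S  <  k=4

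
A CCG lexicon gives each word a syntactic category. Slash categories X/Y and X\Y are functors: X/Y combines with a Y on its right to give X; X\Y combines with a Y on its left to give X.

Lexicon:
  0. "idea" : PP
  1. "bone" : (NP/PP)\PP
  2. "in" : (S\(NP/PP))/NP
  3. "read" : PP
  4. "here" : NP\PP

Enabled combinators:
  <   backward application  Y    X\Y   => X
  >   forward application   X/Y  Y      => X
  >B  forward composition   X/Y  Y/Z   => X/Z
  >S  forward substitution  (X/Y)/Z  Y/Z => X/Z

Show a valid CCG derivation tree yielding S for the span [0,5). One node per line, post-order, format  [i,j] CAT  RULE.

[0,1] PP  lex  "idea"
[1,2] (NP/PP)\PP  lex  "bone"
[0,2] NP/PP  <  k=1
[2,3] (S\(NP/PP))/NP  lex  "in"
[3,4] PP  lex  "read"
[4,5] NP\PP  lex  "here"
[3,5] NP  <  k=4
[2,5] S\(NP/PP)  >  k=3
[0,5] S  <  k=2

[0,5] S   <
  [0,2] NP/PP   <
    [0,1] "idea" : PP
    [1,2] "bone" : (NP/PP)\PP
  [2,5] S\(NP/PP)   >
    [2,3] "in" : (S\(NP/PP))/NP
    [3,5] NP   <
      [3,4] "read" : PP
      [4,5] "here" : NP\PP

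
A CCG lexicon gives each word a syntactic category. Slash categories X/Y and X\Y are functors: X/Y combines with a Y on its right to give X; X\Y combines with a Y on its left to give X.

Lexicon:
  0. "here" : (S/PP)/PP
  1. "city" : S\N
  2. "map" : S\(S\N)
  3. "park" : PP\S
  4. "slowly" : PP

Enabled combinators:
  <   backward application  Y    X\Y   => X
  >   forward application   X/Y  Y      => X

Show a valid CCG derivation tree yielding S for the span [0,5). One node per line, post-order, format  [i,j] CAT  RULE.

[0,5] S   >
  [0,4] S/PP   >
    [0,1] "here" : (S/PP)/PP
    [1,4] PP   <
      [1,3] S   <
        [1,2] "city" : S\N
        [2,3] "map" : S\(S\N)
      [3,4] "park" : PP\S
  [4,5] "slowly" : PP

[0,1] (S/PP)/PP  lex  "here"
[1,2] S\N  lex  "city"
[2,3] S\(S\N)  lex  "map"
[1,3] S  <  k=2
[3,4] PP\S  lex  "park"
[1,4] PP  <  k=3
[0,4] S/PP  >  k=1
[4,5] PP  lex  "slowly"
[0,5] S  >  k=4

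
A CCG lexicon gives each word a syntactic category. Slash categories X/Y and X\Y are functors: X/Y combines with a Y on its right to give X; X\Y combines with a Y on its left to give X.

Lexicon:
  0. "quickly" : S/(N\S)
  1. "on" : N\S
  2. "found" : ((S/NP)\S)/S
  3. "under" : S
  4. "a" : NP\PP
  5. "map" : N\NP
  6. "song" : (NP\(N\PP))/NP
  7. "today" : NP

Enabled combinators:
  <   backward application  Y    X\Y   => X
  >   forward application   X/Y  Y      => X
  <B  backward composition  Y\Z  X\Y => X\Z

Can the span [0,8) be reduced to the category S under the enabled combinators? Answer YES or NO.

[0,8] S   >
  [0,4] S/NP   <
    [0,2] S   >
      [0,1] "quickly" : S/(N\S)
      [1,2] "on" : N\S
    [2,4] (S/NP)\S   >
      [2,3] "found" : ((S/NP)\S)/S
      [3,4] "under" : S
  [4,8] NP   <
    [4,6] N\PP   <B
      [4,5] "a" : NP\PP
      [5,6] "map" : N\NP
    [6,8] NP\(N\PP)   >
      [6,7] "song" : (NP\(N\PP))/NP
      [7,8] "today" : NP

YES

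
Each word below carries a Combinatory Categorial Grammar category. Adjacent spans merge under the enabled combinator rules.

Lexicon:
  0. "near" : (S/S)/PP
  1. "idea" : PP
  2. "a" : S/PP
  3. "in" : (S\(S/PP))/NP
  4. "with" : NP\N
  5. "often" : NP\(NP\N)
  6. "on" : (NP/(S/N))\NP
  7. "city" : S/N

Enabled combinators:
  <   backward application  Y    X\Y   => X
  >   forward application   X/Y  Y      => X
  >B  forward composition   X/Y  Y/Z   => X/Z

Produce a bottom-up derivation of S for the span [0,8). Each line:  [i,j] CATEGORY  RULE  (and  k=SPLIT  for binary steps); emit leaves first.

[0,8] S   <
  [0,3] S/PP   >B
    [0,2] S/S   >
      [0,1] "near" : (S/S)/PP
      [1,2] "idea" : PP
    [2,3] "a" : S/PP
  [3,8] S\(S/PP)   >
    [3,4] "in" : (S\(S/PP))/NP
    [4,8] NP   >
      [4,7] NP/(S/N)   <
        [4,6] NP   <
          [4,5] "with" : NP\N
          [5,6] "often" : NP\(NP\N)
        [6,7] "on" : (NP/(S/N))\NP
      [7,8] "city" : S/N

[0,1] (S/S)/PP  lex  "near"
[1,2] PP  lex  "idea"
[0,2] S/S  >  k=1
[2,3] S/PP  lex  "a"
[0,3] S/PP  >B  k=2
[3,4] (S\(S/PP))/NP  lex  "in"
[4,5] NP\N  lex  "with"
[5,6] NP\(NP\N)  lex  "often"
[4,6] NP  <  k=5
[6,7] (NP/(S/N))\NP  lex  "on"
[4,7] NP/(S/N)  <  k=6
[7,8] S/N  lex  "city"
[4,8] NP  >  k=7
[3,8] S\(S/PP)  >  k=4
[0,8] S  <  k=3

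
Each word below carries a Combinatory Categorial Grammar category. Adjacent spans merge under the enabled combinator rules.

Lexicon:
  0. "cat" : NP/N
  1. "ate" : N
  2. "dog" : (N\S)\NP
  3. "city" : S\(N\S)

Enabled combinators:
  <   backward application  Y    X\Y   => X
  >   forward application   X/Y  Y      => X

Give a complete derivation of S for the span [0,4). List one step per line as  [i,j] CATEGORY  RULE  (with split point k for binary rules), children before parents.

[0,1] NP/N  lex  "cat"
[1,2] N  lex  "ate"
[0,2] NP  >  k=1
[2,3] (N\S)\NP  lex  "dog"
[0,3] N\S  <  k=2
[3,4] S\(N\S)  lex  "city"
[0,4] S  <  k=3

[0,4] S   <
  [0,3] N\S   <
    [0,2] NP   >
      [0,1] "cat" : NP/N
      [1,2] "ate" : N
    [2,3] "dog" : (N\S)\NP
  [3,4] "city" : S\(N\S)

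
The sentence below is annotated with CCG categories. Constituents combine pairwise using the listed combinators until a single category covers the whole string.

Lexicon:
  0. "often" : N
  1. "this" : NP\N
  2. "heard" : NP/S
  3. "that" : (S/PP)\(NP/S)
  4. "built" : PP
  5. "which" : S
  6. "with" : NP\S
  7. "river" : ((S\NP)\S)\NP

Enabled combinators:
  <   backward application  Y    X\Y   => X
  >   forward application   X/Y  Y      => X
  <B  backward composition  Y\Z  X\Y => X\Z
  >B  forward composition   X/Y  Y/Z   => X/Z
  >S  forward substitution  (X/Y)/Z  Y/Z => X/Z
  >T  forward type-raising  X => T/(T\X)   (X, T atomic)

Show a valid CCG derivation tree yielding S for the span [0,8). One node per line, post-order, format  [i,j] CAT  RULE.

[0,8] S   <
  [0,2] NP   <
    [0,1] "often" : N
    [1,2] "this" : NP\N
  [2,8] S\NP   <
    [2,5] S   >
      [2,4] S/PP   <
        [2,3] "heard" : NP/S
        [3,4] "that" : (S/PP)\(NP/S)
      [4,5] "built" : PP
    [5,8] (S\NP)\S   <
      [5,7] NP   >
        [5,6] NP/(NP\S)   >T
          [5,6] "which" : S
        [6,7] "with" : NP\S
      [7,8] "river" : ((S\NP)\S)\NP

[0,1] N  lex  "often"
[1,2] NP\N  lex  "this"
[0,2] NP  <  k=1
[2,3] NP/S  lex  "heard"
[3,4] (S/PP)\(NP/S)  lex  "that"
[2,4] S/PP  <  k=3
[4,5] PP  lex  "built"
[2,5] S  >  k=4
[5,6] S  lex  "which"
[5,6] NP/(NP\S)  >T
[6,7] NP\S  lex  "with"
[5,7] NP  >  k=6
[7,8] ((S\NP)\S)\NP  lex  "river"
[5,8] (S\NP)\S  <  k=7
[2,8] S\NP  <  k=5
[0,8] S  <  k=2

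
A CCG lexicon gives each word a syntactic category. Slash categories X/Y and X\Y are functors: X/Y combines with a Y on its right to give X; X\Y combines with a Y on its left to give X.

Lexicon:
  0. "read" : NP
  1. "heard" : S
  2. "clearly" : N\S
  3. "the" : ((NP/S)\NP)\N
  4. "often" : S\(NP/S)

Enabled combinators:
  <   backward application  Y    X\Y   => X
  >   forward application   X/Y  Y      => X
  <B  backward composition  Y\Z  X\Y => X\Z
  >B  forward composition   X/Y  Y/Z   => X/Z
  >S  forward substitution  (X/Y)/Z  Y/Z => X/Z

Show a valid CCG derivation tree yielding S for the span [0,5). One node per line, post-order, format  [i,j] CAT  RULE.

[0,5] S   <
  [0,1] "read" : NP
  [1,5] S\NP   <B
    [1,4] (NP/S)\NP   <
      [1,3] N   <
        [1,2] "heard" : S
        [2,3] "clearly" : N\S
      [3,4] "the" : ((NP/S)\NP)\N
    [4,5] "often" : S\(NP/S)

[0,1] NP  lex  "read"
[1,2] S  lex  "heard"
[2,3] N\S  lex  "clearly"
[1,3] N  <  k=2
[3,4] ((NP/S)\NP)\N  lex  "the"
[1,4] (NP/S)\NP  <  k=3
[4,5] S\(NP/S)  lex  "often"
[1,5] S\NP  <B  k=4
[0,5] S  <  k=1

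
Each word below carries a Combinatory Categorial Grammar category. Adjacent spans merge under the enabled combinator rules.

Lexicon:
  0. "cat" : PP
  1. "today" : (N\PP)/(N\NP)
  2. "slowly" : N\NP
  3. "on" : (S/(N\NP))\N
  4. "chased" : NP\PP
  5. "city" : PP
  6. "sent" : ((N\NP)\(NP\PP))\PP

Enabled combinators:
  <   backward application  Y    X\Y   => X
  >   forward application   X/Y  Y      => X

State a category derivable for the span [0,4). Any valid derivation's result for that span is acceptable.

[0,7] S   >
  [0,4] S/(N\NP)   <
    [0,3] N   <
      [0,1] "cat" : PP
      [1,3] N\PP   >
        [1,2] "today" : (N\PP)/(N\NP)
        [2,3] "slowly" : N\NP
    [3,4] "on" : (S/(N\NP))\N
  [4,7] N\NP   <
    [4,5] "chased" : NP\PP
    [5,7] (N\NP)\(NP\PP)   <
      [5,6] "city" : PP
      [6,7] "sent" : ((N\NP)\(NP\PP))\PP

S/(N\NP)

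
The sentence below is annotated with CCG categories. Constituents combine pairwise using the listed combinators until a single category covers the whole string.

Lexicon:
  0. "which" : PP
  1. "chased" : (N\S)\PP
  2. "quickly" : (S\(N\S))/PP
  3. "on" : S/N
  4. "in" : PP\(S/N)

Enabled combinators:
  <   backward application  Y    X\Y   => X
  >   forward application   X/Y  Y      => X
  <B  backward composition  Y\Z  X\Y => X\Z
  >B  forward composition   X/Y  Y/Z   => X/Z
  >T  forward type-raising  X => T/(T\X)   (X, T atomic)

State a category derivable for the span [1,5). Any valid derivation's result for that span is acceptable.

S\PP

[0,5] S   <
  [0,1] "which" : PP
  [1,5] S\PP   <B
    [1,2] "chased" : (N\S)\PP
    [2,5] S\(N\S)   >
      [2,3] "quickly" : (S\(N\S))/PP
      [3,5] PP   <
        [3,4] "on" : S/N
        [4,5] "in" : PP\(S/N)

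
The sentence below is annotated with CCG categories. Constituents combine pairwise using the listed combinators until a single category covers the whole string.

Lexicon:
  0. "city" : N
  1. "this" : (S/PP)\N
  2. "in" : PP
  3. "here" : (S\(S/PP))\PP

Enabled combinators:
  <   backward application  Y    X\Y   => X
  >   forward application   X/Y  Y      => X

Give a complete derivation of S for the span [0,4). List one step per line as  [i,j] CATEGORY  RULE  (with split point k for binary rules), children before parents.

[0,1] N  lex  "city"
[1,2] (S/PP)\N  lex  "this"
[0,2] S/PP  <  k=1
[2,3] PP  lex  "in"
[3,4] (S\(S/PP))\PP  lex  "here"
[2,4] S\(S/PP)  <  k=3
[0,4] S  <  k=2

[0,4] S   <
  [0,2] S/PP   <
    [0,1] "city" : N
    [1,2] "this" : (S/PP)\N
  [2,4] S\(S/PP)   <
    [2,3] "in" : PP
    [3,4] "here" : (S\(S/PP))\PP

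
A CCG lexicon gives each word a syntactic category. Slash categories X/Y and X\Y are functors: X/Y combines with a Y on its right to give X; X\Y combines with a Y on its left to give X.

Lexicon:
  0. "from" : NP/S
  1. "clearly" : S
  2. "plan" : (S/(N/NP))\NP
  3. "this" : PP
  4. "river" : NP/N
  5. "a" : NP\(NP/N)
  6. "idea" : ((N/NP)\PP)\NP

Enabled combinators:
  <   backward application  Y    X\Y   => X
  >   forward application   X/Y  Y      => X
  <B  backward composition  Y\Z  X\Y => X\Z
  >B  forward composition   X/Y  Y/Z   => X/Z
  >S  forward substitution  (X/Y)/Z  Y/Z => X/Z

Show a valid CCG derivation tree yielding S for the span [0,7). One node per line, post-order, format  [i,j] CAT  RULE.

[0,1] NP/S  lex  "from"
[1,2] S  lex  "clearly"
[0,2] NP  >  k=1
[2,3] (S/(N/NP))\NP  lex  "plan"
[0,3] S/(N/NP)  <  k=2
[3,4] PP  lex  "this"
[4,5] NP/N  lex  "river"
[5,6] NP\(NP/N)  lex  "a"
[4,6] NP  <  k=5
[6,7] ((N/NP)\PP)\NP  lex  "idea"
[4,7] (N/NP)\PP  <  k=6
[3,7] N/NP  <  k=4
[0,7] S  >  k=3

[0,7] S   >
  [0,3] S/(N/NP)   <
    [0,2] NP   >
      [0,1] "from" : NP/S
      [1,2] "clearly" : S
    [2,3] "plan" : (S/(N/NP))\NP
  [3,7] N/NP   <
    [3,4] "this" : PP
    [4,7] (N/NP)\PP   <
      [4,6] NP   <
        [4,5] "river" : NP/N
        [5,6] "a" : NP\(NP/N)
      [6,7] "idea" : ((N/NP)\PP)\NP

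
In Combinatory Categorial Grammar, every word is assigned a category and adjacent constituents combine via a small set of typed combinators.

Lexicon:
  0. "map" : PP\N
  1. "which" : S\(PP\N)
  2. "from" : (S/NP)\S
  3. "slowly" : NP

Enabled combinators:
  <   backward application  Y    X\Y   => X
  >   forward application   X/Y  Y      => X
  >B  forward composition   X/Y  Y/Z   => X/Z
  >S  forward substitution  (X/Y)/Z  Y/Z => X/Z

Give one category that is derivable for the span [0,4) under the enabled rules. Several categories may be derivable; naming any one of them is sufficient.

S

[0,4] S   >
  [0,3] S/NP   <
    [0,2] S   <
      [0,1] "map" : PP\N
      [1,2] "which" : S\(PP\N)
    [2,3] "from" : (S/NP)\S
  [3,4] "slowly" : NP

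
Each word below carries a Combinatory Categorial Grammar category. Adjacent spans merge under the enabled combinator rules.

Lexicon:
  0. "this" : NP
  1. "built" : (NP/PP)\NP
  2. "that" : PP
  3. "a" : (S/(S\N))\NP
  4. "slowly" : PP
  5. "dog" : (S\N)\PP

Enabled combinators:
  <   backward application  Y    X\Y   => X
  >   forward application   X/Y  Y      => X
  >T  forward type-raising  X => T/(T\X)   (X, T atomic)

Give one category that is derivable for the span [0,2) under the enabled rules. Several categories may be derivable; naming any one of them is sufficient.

[0,6] S   >
  [0,4] S/(S\N)   <
    [0,3] NP   >
      [0,2] NP/PP   <
        [0,1] "this" : NP
        [1,2] "built" : (NP/PP)\NP
      [2,3] "that" : PP
    [3,4] "a" : (S/(S\N))\NP
  [4,6] S\N   <
    [4,5] "slowly" : PP
    [5,6] "dog" : (S\N)\PP

NP/PP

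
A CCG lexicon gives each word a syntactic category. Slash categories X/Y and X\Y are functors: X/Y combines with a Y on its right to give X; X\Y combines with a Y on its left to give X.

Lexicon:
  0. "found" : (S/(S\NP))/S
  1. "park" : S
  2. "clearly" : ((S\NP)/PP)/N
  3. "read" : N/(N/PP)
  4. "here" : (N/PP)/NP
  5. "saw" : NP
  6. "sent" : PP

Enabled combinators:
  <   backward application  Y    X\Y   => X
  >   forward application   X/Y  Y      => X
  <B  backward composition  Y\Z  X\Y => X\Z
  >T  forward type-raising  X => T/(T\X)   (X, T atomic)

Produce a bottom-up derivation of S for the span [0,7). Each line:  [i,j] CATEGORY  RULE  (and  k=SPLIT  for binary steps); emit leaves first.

[0,1] (S/(S\NP))/S  lex  "found"
[1,2] S  lex  "park"
[0,2] S/(S\NP)  >  k=1
[2,3] ((S\NP)/PP)/N  lex  "clearly"
[3,4] N/(N/PP)  lex  "read"
[4,5] (N/PP)/NP  lex  "here"
[5,6] NP  lex  "saw"
[4,6] N/PP  >  k=5
[3,6] N  >  k=4
[2,6] (S\NP)/PP  >  k=3
[6,7] PP  lex  "sent"
[2,7] S\NP  >  k=6
[0,7] S  >  k=2

[0,7] S   >
  [0,2] S/(S\NP)   >
    [0,1] "found" : (S/(S\NP))/S
    [1,2] "park" : S
  [2,7] S\NP   >
    [2,6] (S\NP)/PP   >
      [2,3] "clearly" : ((S\NP)/PP)/N
      [3,6] N   >
        [3,4] "read" : N/(N/PP)
        [4,6] N/PP   >
          [4,5] "here" : (N/PP)/NP
          [5,6] "saw" : NP
    [6,7] "sent" : PP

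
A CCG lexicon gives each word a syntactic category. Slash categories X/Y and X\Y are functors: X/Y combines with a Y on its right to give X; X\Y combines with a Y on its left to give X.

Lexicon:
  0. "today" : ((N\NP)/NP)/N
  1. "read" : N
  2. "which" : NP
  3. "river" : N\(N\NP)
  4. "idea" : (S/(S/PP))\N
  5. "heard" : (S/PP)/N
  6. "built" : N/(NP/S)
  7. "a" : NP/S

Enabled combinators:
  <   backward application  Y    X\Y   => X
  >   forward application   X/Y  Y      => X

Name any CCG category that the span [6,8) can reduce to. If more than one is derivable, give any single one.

N

[0,8] S   >
  [0,5] S/(S/PP)   <
    [0,4] N   <
      [0,3] N\NP   >
        [0,2] (N\NP)/NP   >
          [0,1] "today" : ((N\NP)/NP)/N
          [1,2] "read" : N
        [2,3] "which" : NP
      [3,4] "river" : N\(N\NP)
    [4,5] "idea" : (S/(S/PP))\N
  [5,8] S/PP   >
    [5,6] "heard" : (S/PP)/N
    [6,8] N   >
      [6,7] "built" : N/(NP/S)
      [7,8] "a" : NP/S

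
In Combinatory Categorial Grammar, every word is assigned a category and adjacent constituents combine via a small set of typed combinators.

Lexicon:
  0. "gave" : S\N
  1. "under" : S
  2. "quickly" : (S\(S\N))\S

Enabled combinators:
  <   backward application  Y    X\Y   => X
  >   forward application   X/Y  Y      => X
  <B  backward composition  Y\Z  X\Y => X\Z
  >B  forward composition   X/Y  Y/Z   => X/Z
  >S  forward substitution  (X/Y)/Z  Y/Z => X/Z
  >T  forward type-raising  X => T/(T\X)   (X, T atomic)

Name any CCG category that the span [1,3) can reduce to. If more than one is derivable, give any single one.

[0,3] S   <
  [0,1] "gave" : S\N
  [1,3] S\(S\N)   <
    [1,2] "under" : S
    [2,3] "quickly" : (S\(S\N))\S

S\(S\N)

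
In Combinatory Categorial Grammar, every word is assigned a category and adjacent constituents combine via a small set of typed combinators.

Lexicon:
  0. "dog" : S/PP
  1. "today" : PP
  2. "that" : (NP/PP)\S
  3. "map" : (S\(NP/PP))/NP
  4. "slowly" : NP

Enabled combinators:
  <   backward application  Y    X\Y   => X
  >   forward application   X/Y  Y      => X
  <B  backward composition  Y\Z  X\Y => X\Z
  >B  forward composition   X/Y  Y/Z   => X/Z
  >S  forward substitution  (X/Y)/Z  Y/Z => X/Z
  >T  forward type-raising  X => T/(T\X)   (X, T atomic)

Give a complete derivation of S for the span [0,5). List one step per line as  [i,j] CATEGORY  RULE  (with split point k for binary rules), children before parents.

[0,5] S   <
  [0,3] NP/PP   <
    [0,2] S   >
      [0,1] "dog" : S/PP
      [1,2] "today" : PP
    [2,3] "that" : (NP/PP)\S
  [3,5] S\(NP/PP)   >
    [3,4] "map" : (S\(NP/PP))/NP
    [4,5] "slowly" : NP

[0,1] S/PP  lex  "dog"
[1,2] PP  lex  "today"
[0,2] S  >  k=1
[2,3] (NP/PP)\S  lex  "that"
[0,3] NP/PP  <  k=2
[3,4] (S\(NP/PP))/NP  lex  "map"
[4,5] NP  lex  "slowly"
[3,5] S\(NP/PP)  >  k=4
[0,5] S  <  k=3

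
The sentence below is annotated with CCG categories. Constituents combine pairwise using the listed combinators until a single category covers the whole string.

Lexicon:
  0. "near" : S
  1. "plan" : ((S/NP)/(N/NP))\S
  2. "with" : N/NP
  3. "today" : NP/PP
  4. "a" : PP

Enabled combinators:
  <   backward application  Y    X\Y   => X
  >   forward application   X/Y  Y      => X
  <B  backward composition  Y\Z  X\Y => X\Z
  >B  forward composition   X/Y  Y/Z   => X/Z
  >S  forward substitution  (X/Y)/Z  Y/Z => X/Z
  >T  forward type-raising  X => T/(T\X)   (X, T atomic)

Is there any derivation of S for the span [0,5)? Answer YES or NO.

YES

[0,5] S   >
  [0,3] S/NP   >
    [0,2] (S/NP)/(N/NP)   <
      [0,1] "near" : S
      [1,2] "plan" : ((S/NP)/(N/NP))\S
    [2,3] "with" : N/NP
  [3,5] NP   >
    [3,4] "today" : NP/PP
    [4,5] "a" : PP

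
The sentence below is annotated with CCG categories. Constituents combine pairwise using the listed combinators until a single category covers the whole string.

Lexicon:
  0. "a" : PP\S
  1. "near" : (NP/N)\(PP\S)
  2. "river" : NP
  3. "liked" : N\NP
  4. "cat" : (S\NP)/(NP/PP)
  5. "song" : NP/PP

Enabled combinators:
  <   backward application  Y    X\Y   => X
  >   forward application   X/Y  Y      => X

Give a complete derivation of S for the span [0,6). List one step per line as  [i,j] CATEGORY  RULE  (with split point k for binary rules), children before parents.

[0,1] PP\S  lex  "a"
[1,2] (NP/N)\(PP\S)  lex  "near"
[0,2] NP/N  <  k=1
[2,3] NP  lex  "river"
[3,4] N\NP  lex  "liked"
[2,4] N  <  k=3
[0,4] NP  >  k=2
[4,5] (S\NP)/(NP/PP)  lex  "cat"
[5,6] NP/PP  lex  "song"
[4,6] S\NP  >  k=5
[0,6] S  <  k=4

[0,6] S   <
  [0,4] NP   >
    [0,2] NP/N   <
      [0,1] "a" : PP\S
      [1,2] "near" : (NP/N)\(PP\S)
    [2,4] N   <
      [2,3] "river" : NP
      [3,4] "liked" : N\NP
  [4,6] S\NP   >
    [4,5] "cat" : (S\NP)/(NP/PP)
    [5,6] "song" : NP/PP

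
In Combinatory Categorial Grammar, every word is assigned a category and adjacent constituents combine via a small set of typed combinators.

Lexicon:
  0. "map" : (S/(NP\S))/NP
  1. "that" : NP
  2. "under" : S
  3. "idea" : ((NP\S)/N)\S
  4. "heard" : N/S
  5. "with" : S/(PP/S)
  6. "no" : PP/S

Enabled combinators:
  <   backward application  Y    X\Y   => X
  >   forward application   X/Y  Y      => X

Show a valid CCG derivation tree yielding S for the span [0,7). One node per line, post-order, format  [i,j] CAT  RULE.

[0,1] (S/(NP\S))/NP  lex  "map"
[1,2] NP  lex  "that"
[0,2] S/(NP\S)  >  k=1
[2,3] S  lex  "under"
[3,4] ((NP\S)/N)\S  lex  "idea"
[2,4] (NP\S)/N  <  k=3
[4,5] N/S  lex  "heard"
[5,6] S/(PP/S)  lex  "with"
[6,7] PP/S  lex  "no"
[5,7] S  >  k=6
[4,7] N  >  k=5
[2,7] NP\S  >  k=4
[0,7] S  >  k=2

[0,7] S   >
  [0,2] S/(NP\S)   >
    [0,1] "map" : (S/(NP\S))/NP
    [1,2] "that" : NP
  [2,7] NP\S   >
    [2,4] (NP\S)/N   <
      [2,3] "under" : S
      [3,4] "idea" : ((NP\S)/N)\S
    [4,7] N   >
      [4,5] "heard" : N/S
      [5,7] S   >
        [5,6] "with" : S/(PP/S)
        [6,7] "no" : PP/S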